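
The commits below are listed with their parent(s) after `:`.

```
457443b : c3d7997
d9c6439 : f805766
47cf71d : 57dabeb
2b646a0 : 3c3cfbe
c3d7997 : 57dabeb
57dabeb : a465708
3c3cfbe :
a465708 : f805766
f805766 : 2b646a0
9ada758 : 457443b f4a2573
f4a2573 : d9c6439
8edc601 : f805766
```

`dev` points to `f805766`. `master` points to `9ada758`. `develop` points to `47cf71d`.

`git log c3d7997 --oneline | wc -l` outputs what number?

6

Walking parent pointers from c3d7997: reachable set = {2b646a0, 3c3cfbe, 57dabeb, a465708, c3d7997, f805766}.
That is 6 commits.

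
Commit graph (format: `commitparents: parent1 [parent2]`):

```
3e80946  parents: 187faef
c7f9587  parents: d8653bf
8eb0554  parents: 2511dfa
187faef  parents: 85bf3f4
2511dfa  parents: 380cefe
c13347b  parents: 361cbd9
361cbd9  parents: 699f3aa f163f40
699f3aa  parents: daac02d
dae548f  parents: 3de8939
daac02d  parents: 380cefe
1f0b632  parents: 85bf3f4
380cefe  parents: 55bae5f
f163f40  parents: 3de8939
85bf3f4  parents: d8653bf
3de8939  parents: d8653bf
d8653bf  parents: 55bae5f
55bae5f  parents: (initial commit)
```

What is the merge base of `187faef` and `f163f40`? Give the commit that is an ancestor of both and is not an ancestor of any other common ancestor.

d8653bf

Ancestors of 187faef: {187faef, 55bae5f, 85bf3f4, d8653bf}.
Ancestors of f163f40: {3de8939, 55bae5f, d8653bf, f163f40}.
Common ancestors: {55bae5f, d8653bf}.
Among these, d8653bf is not an ancestor of any other common ancestor — it is the merge base.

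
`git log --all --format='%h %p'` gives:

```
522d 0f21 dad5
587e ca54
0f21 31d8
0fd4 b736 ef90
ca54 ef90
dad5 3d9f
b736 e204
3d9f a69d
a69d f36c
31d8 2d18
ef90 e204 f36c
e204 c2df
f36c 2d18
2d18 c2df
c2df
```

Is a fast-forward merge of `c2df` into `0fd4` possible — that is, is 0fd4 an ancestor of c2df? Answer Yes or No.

A fast-forward from 0fd4 to c2df is possible iff 0fd4 is an ancestor of c2df.
Ancestors of c2df: {c2df}.
0fd4 is not among them, so fast-forward is not possible.

No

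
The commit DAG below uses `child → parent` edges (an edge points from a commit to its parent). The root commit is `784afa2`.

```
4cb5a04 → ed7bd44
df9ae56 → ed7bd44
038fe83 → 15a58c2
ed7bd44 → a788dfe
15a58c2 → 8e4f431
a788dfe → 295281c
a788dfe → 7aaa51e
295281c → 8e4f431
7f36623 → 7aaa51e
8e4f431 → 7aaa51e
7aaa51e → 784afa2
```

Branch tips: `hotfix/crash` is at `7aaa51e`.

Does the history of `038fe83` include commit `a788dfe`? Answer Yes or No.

No

Ancestors of 038fe83: {038fe83, 15a58c2, 784afa2, 7aaa51e, 8e4f431}.
a788dfe is not in that set, so it is not an ancestor of 038fe83.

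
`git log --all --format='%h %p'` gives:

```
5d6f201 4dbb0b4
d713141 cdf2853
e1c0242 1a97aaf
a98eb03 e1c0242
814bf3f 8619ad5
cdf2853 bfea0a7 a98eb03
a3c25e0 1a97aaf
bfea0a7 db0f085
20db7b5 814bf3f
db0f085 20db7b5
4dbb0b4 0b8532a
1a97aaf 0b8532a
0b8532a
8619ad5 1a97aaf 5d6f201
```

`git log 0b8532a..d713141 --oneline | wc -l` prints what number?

Reachable from d713141: {0b8532a, 1a97aaf, 20db7b5, 4dbb0b4, 5d6f201, 814bf3f, 8619ad5, a98eb03, bfea0a7, cdf2853, d713141, db0f085, e1c0242}.
Reachable from 0b8532a: {0b8532a}.
In d713141's history but not 0b8532a's: {1a97aaf, 20db7b5, 4dbb0b4, 5d6f201, 814bf3f, 8619ad5, a98eb03, bfea0a7, cdf2853, d713141, db0f085, e1c0242} — 12 commits.

12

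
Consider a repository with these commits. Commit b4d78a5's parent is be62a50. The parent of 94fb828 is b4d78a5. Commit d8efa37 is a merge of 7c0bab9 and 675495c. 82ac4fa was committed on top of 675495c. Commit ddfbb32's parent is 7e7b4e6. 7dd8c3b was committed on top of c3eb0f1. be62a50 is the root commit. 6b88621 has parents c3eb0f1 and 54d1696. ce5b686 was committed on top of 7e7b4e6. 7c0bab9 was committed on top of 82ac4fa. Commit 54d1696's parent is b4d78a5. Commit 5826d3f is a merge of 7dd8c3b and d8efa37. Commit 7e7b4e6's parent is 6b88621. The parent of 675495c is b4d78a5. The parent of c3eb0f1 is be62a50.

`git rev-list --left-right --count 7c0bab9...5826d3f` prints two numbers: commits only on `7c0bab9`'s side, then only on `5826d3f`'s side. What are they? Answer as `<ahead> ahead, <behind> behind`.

Reachable from 7c0bab9: {675495c, 7c0bab9, 82ac4fa, b4d78a5, be62a50}.
Reachable from 5826d3f: {5826d3f, 675495c, 7c0bab9, 7dd8c3b, 82ac4fa, b4d78a5, be62a50, c3eb0f1, d8efa37}.
Only in 7c0bab9's history (ahead): {} — 0.
Only in 5826d3f's history (behind): {5826d3f, 7dd8c3b, c3eb0f1, d8efa37} — 4.

0 ahead, 4 behind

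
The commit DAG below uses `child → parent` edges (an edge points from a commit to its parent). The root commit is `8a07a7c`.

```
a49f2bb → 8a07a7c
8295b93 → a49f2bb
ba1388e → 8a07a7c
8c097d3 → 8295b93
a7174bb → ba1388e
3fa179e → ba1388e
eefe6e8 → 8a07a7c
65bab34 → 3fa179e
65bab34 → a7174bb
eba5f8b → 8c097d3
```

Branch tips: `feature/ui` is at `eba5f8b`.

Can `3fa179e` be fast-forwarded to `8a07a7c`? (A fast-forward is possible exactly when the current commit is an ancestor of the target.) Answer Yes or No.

No

A fast-forward from 3fa179e to 8a07a7c is possible iff 3fa179e is an ancestor of 8a07a7c.
Ancestors of 8a07a7c: {8a07a7c}.
3fa179e is not among them, so fast-forward is not possible.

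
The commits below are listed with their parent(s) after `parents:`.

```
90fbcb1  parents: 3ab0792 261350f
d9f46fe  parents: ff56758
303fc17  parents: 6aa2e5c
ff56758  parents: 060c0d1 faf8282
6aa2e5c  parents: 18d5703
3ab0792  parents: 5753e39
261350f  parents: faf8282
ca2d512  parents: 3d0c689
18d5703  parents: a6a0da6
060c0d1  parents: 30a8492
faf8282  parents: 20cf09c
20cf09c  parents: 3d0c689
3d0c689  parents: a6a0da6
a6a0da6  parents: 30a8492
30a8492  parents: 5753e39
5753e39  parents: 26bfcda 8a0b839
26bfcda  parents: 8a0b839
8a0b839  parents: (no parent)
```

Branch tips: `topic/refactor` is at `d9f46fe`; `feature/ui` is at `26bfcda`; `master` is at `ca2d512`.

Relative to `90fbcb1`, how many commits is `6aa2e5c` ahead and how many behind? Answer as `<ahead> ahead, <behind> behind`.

2 ahead, 6 behind

Reachable from 6aa2e5c: {18d5703, 26bfcda, 30a8492, 5753e39, 6aa2e5c, 8a0b839, a6a0da6}.
Reachable from 90fbcb1: {20cf09c, 261350f, 26bfcda, 30a8492, 3ab0792, 3d0c689, 5753e39, 8a0b839, 90fbcb1, a6a0da6, faf8282}.
Only in 6aa2e5c's history (ahead): {18d5703, 6aa2e5c} — 2.
Only in 90fbcb1's history (behind): {20cf09c, 261350f, 3ab0792, 3d0c689, 90fbcb1, faf8282} — 6.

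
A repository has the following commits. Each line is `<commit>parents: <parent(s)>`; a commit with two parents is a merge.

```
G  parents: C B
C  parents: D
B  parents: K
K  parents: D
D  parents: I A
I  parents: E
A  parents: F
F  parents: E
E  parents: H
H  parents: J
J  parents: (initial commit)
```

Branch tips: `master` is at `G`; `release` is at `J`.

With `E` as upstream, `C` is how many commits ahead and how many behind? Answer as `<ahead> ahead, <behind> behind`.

5 ahead, 0 behind

Reachable from C: {A, C, D, E, F, H, I, J}.
Reachable from E: {E, H, J}.
Only in C's history (ahead): {A, C, D, F, I} — 5.
Only in E's history (behind): {} — 0.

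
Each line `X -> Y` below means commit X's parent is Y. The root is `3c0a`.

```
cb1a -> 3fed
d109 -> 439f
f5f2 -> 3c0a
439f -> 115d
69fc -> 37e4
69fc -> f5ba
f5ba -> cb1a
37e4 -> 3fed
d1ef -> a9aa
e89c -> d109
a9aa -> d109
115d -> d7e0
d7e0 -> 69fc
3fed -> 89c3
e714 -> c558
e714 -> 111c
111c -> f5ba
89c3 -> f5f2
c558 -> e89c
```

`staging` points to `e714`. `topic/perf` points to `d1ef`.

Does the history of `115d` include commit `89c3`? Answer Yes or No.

Yes

Ancestors of 115d (commits reachable by following parents): {115d, 37e4, 3c0a, 3fed, 69fc, 89c3, cb1a, d7e0, f5ba, f5f2}.
89c3 is in that set, so it is an ancestor of 115d.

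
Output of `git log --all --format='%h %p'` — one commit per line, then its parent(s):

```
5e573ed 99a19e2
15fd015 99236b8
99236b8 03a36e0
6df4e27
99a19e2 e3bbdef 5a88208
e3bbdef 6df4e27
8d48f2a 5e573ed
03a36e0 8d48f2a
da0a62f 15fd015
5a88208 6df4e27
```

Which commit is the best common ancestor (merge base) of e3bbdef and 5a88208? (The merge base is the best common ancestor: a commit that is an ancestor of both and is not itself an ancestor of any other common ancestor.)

Ancestors of e3bbdef: {6df4e27, e3bbdef}.
Ancestors of 5a88208: {5a88208, 6df4e27}.
Common ancestors: {6df4e27}.
The only common ancestor is 6df4e27, so it is the merge base.

6df4e27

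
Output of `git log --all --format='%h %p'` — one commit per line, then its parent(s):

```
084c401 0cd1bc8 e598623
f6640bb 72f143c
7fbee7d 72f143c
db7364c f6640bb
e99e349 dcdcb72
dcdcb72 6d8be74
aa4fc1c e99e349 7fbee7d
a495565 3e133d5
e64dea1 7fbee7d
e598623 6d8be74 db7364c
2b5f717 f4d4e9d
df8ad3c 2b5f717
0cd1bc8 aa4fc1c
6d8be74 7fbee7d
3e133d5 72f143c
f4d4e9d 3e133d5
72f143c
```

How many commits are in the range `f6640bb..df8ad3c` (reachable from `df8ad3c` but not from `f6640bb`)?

4

Reachable from df8ad3c: {2b5f717, 3e133d5, 72f143c, df8ad3c, f4d4e9d}.
Reachable from f6640bb: {72f143c, f6640bb}.
In df8ad3c's history but not f6640bb's: {2b5f717, 3e133d5, df8ad3c, f4d4e9d} — 4 commits.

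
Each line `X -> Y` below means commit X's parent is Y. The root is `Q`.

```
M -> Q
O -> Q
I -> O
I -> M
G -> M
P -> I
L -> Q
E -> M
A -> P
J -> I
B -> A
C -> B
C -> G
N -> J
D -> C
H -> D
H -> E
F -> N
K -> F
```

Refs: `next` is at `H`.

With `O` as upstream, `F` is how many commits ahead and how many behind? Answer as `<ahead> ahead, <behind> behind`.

Reachable from F: {F, I, J, M, N, O, Q}.
Reachable from O: {O, Q}.
Only in F's history (ahead): {F, I, J, M, N} — 5.
Only in O's history (behind): {} — 0.

5 ahead, 0 behind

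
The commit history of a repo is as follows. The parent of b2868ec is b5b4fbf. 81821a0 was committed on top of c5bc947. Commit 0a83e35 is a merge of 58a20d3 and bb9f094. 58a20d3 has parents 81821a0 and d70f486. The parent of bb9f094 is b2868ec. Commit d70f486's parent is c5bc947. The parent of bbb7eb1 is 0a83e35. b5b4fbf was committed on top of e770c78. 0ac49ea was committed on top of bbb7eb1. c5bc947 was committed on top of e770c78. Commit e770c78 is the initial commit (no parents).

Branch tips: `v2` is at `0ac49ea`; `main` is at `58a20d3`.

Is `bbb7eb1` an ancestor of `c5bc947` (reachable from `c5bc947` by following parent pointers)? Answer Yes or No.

No

Ancestors of c5bc947: {c5bc947, e770c78}.
bbb7eb1 is not in that set, so it is not an ancestor of c5bc947.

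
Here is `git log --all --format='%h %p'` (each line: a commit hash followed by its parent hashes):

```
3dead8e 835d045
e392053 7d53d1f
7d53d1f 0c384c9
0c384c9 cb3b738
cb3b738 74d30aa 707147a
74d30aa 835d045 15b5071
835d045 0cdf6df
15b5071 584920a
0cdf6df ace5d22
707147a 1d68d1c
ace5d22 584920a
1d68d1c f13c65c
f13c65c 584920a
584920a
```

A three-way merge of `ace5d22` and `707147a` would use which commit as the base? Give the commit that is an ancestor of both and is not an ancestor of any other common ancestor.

Ancestors of ace5d22: {584920a, ace5d22}.
Ancestors of 707147a: {1d68d1c, 584920a, 707147a, f13c65c}.
Common ancestors: {584920a}.
The only common ancestor is 584920a, so it is the merge base.

584920a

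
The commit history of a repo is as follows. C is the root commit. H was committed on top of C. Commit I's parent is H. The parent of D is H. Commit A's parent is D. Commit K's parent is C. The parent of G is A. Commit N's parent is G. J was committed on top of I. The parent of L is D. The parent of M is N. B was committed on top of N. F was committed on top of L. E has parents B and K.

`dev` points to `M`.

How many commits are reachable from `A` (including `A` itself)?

4

Walking parent pointers from A: reachable set = {A, C, D, H}.
That is 4 commits.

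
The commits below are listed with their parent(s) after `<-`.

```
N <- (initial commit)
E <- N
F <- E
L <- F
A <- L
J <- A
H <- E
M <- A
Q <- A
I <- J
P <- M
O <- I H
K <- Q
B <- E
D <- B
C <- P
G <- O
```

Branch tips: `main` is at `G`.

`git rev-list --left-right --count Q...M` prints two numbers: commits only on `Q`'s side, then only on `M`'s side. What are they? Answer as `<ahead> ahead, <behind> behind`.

1 ahead, 1 behind

Reachable from Q: {A, E, F, L, N, Q}.
Reachable from M: {A, E, F, L, M, N}.
Only in Q's history (ahead): {Q} — 1.
Only in M's history (behind): {M} — 1.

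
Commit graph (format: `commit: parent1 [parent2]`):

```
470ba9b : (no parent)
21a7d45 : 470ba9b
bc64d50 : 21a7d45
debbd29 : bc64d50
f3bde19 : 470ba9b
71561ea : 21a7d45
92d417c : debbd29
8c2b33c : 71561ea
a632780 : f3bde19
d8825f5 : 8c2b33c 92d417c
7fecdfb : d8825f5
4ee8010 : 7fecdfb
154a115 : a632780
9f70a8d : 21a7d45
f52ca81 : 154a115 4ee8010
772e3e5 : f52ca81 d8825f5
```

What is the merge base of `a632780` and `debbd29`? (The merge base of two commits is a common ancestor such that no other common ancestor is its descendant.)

Ancestors of a632780: {470ba9b, a632780, f3bde19}.
Ancestors of debbd29: {21a7d45, 470ba9b, bc64d50, debbd29}.
Common ancestors: {470ba9b}.
The only common ancestor is 470ba9b, so it is the merge base.

470ba9b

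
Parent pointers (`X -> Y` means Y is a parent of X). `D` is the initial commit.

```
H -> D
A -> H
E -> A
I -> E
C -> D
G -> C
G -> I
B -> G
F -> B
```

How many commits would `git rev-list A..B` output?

5

Reachable from B: {A, B, C, D, E, G, H, I}.
Reachable from A: {A, D, H}.
In B's history but not A's: {B, C, E, G, I} — 5 commits.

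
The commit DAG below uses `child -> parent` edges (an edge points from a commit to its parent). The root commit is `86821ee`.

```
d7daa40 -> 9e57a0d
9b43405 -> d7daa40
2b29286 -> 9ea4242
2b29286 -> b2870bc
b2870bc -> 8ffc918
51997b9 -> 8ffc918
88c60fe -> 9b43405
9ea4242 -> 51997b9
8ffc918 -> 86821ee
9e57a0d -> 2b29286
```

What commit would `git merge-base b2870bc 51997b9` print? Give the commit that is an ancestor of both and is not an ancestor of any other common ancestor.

Ancestors of b2870bc: {86821ee, 8ffc918, b2870bc}.
Ancestors of 51997b9: {51997b9, 86821ee, 8ffc918}.
Common ancestors: {86821ee, 8ffc918}.
Among these, 8ffc918 is not an ancestor of any other common ancestor — it is the merge base.

8ffc918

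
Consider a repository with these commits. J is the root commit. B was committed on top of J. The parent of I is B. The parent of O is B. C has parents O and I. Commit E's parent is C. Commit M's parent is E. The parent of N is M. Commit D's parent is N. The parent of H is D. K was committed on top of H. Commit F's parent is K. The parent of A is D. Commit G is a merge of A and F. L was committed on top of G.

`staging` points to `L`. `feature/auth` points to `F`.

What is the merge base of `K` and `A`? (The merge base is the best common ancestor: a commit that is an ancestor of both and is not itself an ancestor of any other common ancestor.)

D

Ancestors of K: {B, C, D, E, H, I, J, K, M, N, O}.
Ancestors of A: {A, B, C, D, E, I, J, M, N, O}.
Common ancestors: {B, C, D, E, I, J, M, N, O}.
Among these, D is not an ancestor of any other common ancestor — it is the merge base.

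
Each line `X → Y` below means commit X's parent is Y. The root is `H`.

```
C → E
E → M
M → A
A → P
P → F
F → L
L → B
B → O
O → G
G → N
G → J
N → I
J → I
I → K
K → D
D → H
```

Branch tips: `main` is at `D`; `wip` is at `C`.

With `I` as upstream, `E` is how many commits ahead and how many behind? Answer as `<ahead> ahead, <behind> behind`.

11 ahead, 0 behind

Reachable from E: {A, B, D, E, F, G, H, I, J, K, L, M, N, O, P}.
Reachable from I: {D, H, I, K}.
Only in E's history (ahead): {A, B, E, F, G, J, L, M, N, O, P} — 11.
Only in I's history (behind): {} — 0.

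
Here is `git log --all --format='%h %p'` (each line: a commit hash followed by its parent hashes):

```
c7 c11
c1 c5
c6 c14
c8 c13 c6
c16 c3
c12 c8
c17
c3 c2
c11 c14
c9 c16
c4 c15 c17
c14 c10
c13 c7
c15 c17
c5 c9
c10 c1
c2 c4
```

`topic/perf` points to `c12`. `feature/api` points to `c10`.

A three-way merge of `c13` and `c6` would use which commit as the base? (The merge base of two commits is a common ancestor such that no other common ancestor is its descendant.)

Ancestors of c13: {c1, c10, c11, c13, c14, c15, c16, c17, c2, c3, c4, c5, c7, c9}.
Ancestors of c6: {c1, c10, c14, c15, c16, c17, c2, c3, c4, c5, c6, c9}.
Common ancestors: {c1, c10, c14, c15, c16, c17, c2, c3, c4, c5, c9}.
Among these, c14 is not an ancestor of any other common ancestor — it is the merge base.

c14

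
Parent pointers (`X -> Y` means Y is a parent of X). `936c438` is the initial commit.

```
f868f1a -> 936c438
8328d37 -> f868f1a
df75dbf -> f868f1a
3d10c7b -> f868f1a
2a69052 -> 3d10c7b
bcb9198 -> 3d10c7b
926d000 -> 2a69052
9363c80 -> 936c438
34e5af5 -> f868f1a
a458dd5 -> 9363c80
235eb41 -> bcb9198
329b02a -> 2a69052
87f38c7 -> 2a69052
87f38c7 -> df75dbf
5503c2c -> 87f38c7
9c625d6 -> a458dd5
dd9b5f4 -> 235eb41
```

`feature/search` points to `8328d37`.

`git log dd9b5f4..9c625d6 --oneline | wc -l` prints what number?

3

Reachable from 9c625d6: {9363c80, 936c438, 9c625d6, a458dd5}.
Reachable from dd9b5f4: {235eb41, 3d10c7b, 936c438, bcb9198, dd9b5f4, f868f1a}.
In 9c625d6's history but not dd9b5f4's: {9363c80, 9c625d6, a458dd5} — 3 commits.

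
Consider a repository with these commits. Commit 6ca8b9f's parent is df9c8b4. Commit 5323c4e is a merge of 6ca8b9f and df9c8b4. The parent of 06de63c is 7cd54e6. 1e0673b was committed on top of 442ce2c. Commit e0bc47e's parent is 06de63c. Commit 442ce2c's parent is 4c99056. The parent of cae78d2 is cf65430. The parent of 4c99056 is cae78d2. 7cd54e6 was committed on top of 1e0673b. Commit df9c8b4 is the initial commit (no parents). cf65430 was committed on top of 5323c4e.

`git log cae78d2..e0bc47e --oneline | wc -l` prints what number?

Reachable from e0bc47e: {06de63c, 1e0673b, 442ce2c, 4c99056, 5323c4e, 6ca8b9f, 7cd54e6, cae78d2, cf65430, df9c8b4, e0bc47e}.
Reachable from cae78d2: {5323c4e, 6ca8b9f, cae78d2, cf65430, df9c8b4}.
In e0bc47e's history but not cae78d2's: {06de63c, 1e0673b, 442ce2c, 4c99056, 7cd54e6, e0bc47e} — 6 commits.

6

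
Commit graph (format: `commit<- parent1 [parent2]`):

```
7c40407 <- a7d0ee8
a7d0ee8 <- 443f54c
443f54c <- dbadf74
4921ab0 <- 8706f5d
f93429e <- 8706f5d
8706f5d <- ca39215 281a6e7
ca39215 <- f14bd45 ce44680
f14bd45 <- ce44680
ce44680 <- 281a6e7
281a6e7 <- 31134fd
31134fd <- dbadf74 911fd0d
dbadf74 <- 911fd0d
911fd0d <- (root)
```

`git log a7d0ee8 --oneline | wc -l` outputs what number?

Walking parent pointers from a7d0ee8: reachable set = {443f54c, 911fd0d, a7d0ee8, dbadf74}.
That is 4 commits.

4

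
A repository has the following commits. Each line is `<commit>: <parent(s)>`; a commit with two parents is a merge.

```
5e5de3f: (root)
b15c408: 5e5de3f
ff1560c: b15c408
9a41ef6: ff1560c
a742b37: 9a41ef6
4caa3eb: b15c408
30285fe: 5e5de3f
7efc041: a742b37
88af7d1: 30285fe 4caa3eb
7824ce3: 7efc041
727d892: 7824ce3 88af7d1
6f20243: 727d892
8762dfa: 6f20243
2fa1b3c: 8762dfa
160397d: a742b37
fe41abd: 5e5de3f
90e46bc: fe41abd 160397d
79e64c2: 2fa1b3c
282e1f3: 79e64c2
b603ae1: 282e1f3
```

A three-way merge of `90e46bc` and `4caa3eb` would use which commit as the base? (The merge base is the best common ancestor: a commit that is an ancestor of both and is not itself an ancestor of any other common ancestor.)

b15c408

Ancestors of 90e46bc: {160397d, 5e5de3f, 90e46bc, 9a41ef6, a742b37, b15c408, fe41abd, ff1560c}.
Ancestors of 4caa3eb: {4caa3eb, 5e5de3f, b15c408}.
Common ancestors: {5e5de3f, b15c408}.
Among these, b15c408 is not an ancestor of any other common ancestor — it is the merge base.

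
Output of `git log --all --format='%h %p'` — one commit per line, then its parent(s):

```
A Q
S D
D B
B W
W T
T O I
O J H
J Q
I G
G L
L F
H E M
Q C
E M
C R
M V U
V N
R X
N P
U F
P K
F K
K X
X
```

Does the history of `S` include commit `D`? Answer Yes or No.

Yes

Ancestors of S (commits reachable by following parents): {B, C, D, E, F, G, H, I, J, K, L, M, N, O, P, Q, R, S, T, U, V, W, X}.
D is in that set, so it is an ancestor of S.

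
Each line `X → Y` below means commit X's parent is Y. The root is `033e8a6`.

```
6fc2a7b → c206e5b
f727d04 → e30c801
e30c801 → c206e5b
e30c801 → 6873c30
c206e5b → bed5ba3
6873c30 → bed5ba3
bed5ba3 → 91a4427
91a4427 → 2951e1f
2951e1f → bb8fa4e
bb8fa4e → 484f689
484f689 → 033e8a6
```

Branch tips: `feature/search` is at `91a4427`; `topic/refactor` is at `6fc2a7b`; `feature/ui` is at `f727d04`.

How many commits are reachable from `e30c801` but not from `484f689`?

7

Reachable from e30c801: {033e8a6, 2951e1f, 484f689, 6873c30, 91a4427, bb8fa4e, bed5ba3, c206e5b, e30c801}.
Reachable from 484f689: {033e8a6, 484f689}.
In e30c801's history but not 484f689's: {2951e1f, 6873c30, 91a4427, bb8fa4e, bed5ba3, c206e5b, e30c801} — 7 commits.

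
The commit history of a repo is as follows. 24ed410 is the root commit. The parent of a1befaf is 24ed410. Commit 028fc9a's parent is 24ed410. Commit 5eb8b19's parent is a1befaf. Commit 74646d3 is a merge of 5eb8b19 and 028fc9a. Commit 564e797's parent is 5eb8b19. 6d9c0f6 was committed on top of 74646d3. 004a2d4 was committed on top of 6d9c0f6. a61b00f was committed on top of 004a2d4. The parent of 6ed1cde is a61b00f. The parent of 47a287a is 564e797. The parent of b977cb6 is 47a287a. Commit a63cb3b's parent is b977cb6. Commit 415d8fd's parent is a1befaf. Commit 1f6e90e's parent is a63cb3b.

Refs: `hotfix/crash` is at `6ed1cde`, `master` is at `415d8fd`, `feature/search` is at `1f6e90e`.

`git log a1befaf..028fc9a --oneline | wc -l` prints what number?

Reachable from 028fc9a: {028fc9a, 24ed410}.
Reachable from a1befaf: {24ed410, a1befaf}.
In 028fc9a's history but not a1befaf's: {028fc9a} — 1 commit.

1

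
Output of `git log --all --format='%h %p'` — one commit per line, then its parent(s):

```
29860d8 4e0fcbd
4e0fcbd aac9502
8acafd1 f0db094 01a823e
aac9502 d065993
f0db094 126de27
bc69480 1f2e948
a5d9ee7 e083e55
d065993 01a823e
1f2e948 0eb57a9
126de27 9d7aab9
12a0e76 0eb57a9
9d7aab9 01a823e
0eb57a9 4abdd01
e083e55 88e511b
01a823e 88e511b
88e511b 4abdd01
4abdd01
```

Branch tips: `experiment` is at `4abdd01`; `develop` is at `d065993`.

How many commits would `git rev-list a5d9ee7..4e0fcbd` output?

4

Reachable from 4e0fcbd: {01a823e, 4abdd01, 4e0fcbd, 88e511b, aac9502, d065993}.
Reachable from a5d9ee7: {4abdd01, 88e511b, a5d9ee7, e083e55}.
In 4e0fcbd's history but not a5d9ee7's: {01a823e, 4e0fcbd, aac9502, d065993} — 4 commits.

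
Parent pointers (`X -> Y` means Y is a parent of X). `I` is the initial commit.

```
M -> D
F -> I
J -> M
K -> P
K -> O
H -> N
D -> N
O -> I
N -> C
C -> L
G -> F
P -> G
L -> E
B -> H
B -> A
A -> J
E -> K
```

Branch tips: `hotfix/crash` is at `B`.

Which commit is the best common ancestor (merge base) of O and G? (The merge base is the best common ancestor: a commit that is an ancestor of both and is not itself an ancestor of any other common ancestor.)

Ancestors of O: {I, O}.
Ancestors of G: {F, G, I}.
Common ancestors: {I}.
The only common ancestor is I, so it is the merge base.

I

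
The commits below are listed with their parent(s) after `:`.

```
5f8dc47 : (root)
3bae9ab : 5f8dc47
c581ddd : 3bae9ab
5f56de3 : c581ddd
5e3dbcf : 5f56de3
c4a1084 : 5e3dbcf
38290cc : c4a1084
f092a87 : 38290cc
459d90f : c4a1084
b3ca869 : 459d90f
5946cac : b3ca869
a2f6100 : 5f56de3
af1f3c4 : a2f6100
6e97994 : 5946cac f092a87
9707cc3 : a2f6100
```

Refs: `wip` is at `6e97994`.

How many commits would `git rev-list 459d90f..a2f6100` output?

1

Reachable from a2f6100: {3bae9ab, 5f56de3, 5f8dc47, a2f6100, c581ddd}.
Reachable from 459d90f: {3bae9ab, 459d90f, 5e3dbcf, 5f56de3, 5f8dc47, c4a1084, c581ddd}.
In a2f6100's history but not 459d90f's: {a2f6100} — 1 commit.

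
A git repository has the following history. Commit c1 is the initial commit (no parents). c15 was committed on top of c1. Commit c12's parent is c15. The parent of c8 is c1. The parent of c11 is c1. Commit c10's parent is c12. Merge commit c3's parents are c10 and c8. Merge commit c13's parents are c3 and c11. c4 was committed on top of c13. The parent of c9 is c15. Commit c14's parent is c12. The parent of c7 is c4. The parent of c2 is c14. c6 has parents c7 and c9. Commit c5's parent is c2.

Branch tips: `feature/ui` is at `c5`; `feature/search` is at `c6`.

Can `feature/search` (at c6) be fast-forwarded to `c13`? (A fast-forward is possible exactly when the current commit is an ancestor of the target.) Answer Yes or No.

A fast-forward from c6 to c13 is possible iff c6 is an ancestor of c13.
Ancestors of c13: {c1, c10, c11, c12, c13, c15, c3, c8}.
c6 is not among them, so fast-forward is not possible.

No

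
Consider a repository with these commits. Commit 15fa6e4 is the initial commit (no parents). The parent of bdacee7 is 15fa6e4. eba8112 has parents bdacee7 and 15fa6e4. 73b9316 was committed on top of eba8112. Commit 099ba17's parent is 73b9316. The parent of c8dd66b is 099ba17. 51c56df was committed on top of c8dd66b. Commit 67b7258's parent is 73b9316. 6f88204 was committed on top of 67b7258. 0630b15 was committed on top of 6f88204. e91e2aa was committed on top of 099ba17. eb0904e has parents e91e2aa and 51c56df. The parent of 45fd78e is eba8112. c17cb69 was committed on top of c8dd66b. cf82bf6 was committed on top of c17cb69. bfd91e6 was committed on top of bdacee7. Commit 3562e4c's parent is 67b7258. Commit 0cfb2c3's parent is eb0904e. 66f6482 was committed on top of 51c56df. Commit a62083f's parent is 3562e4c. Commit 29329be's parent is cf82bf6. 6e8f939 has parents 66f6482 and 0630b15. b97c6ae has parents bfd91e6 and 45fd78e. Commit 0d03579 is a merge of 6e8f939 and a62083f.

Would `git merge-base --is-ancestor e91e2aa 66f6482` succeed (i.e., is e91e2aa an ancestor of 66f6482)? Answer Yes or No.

Ancestors of 66f6482: {099ba17, 15fa6e4, 51c56df, 66f6482, 73b9316, bdacee7, c8dd66b, eba8112}.
e91e2aa is not in that set, so it is not an ancestor of 66f6482.

No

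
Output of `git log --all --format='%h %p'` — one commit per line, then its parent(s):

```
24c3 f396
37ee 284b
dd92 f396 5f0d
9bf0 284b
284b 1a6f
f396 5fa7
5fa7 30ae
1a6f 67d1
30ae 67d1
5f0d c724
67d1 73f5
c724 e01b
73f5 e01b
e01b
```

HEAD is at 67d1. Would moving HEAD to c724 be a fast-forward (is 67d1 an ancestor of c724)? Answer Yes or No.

A fast-forward from 67d1 to c724 is possible iff 67d1 is an ancestor of c724.
Ancestors of c724: {c724, e01b}.
67d1 is not among them, so fast-forward is not possible.

No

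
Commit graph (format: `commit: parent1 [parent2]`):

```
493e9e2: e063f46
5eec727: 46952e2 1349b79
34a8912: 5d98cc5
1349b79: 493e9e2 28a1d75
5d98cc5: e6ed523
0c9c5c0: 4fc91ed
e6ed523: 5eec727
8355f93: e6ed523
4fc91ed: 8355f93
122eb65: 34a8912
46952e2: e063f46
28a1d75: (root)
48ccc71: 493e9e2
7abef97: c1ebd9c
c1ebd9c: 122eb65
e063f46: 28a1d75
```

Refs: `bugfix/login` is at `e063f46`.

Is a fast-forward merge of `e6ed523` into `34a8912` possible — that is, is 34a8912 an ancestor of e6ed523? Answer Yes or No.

A fast-forward from 34a8912 to e6ed523 is possible iff 34a8912 is an ancestor of e6ed523.
Ancestors of e6ed523: {1349b79, 28a1d75, 46952e2, 493e9e2, 5eec727, e063f46, e6ed523}.
34a8912 is not among them, so fast-forward is not possible.

No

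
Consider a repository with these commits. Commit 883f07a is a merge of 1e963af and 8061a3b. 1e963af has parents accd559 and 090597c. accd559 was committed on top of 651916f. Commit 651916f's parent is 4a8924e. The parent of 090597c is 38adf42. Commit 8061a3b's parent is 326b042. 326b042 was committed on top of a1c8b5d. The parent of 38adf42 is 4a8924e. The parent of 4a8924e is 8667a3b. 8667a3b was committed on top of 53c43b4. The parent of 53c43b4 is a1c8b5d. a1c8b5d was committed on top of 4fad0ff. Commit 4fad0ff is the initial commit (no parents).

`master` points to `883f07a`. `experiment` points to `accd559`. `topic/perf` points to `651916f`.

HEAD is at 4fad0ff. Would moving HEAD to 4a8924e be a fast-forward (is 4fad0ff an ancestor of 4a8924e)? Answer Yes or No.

Yes

A fast-forward from 4fad0ff to 4a8924e is possible iff 4fad0ff is an ancestor of 4a8924e.
Ancestors of 4a8924e: {4a8924e, 4fad0ff, 53c43b4, 8667a3b, a1c8b5d}.
4fad0ff is among them, so fast-forward is possible.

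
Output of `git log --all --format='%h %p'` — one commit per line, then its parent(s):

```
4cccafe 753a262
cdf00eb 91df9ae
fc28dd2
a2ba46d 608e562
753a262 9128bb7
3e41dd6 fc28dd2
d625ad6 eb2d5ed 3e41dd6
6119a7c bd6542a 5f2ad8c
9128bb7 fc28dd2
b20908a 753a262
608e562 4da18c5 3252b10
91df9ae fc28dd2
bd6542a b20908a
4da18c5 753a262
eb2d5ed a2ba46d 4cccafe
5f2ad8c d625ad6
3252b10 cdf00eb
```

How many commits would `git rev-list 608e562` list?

8

Walking parent pointers from 608e562: reachable set = {3252b10, 4da18c5, 608e562, 753a262, 9128bb7, 91df9ae, cdf00eb, fc28dd2}.
That is 8 commits.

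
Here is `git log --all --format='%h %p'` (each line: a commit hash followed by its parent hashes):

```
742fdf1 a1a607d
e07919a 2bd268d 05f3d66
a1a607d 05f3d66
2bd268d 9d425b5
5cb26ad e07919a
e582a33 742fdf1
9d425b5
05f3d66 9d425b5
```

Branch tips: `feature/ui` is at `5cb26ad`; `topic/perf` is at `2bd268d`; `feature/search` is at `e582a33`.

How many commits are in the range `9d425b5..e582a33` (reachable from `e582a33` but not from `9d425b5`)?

Reachable from e582a33: {05f3d66, 742fdf1, 9d425b5, a1a607d, e582a33}.
Reachable from 9d425b5: {9d425b5}.
In e582a33's history but not 9d425b5's: {05f3d66, 742fdf1, a1a607d, e582a33} — 4 commits.

4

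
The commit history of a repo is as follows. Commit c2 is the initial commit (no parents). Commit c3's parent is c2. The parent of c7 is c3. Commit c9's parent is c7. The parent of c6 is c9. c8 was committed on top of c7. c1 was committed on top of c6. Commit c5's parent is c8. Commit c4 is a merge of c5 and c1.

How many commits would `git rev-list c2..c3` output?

1

Reachable from c3: {c2, c3}.
Reachable from c2: {c2}.
In c3's history but not c2's: {c3} — 1 commit.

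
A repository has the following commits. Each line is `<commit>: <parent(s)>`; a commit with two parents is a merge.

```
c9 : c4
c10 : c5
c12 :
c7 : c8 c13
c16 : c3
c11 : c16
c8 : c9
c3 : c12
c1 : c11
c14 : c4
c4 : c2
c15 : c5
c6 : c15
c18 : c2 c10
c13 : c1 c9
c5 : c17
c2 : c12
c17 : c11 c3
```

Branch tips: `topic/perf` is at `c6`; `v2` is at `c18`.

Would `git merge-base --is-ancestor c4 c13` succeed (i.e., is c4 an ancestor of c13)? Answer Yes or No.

Yes

Ancestors of c13 (commits reachable by following parents): {c1, c11, c12, c13, c16, c2, c3, c4, c9}.
c4 is in that set, so it is an ancestor of c13.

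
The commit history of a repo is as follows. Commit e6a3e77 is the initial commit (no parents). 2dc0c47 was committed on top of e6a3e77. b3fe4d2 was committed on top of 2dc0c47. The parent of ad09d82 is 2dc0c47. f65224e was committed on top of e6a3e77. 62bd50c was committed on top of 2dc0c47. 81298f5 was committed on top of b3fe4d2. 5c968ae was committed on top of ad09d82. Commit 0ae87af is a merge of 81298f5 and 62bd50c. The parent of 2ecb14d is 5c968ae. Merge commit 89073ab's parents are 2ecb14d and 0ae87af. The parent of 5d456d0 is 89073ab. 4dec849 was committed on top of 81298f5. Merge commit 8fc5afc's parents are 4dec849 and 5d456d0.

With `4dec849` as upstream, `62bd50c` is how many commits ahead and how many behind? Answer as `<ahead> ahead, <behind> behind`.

1 ahead, 3 behind

Reachable from 62bd50c: {2dc0c47, 62bd50c, e6a3e77}.
Reachable from 4dec849: {2dc0c47, 4dec849, 81298f5, b3fe4d2, e6a3e77}.
Only in 62bd50c's history (ahead): {62bd50c} — 1.
Only in 4dec849's history (behind): {4dec849, 81298f5, b3fe4d2} — 3.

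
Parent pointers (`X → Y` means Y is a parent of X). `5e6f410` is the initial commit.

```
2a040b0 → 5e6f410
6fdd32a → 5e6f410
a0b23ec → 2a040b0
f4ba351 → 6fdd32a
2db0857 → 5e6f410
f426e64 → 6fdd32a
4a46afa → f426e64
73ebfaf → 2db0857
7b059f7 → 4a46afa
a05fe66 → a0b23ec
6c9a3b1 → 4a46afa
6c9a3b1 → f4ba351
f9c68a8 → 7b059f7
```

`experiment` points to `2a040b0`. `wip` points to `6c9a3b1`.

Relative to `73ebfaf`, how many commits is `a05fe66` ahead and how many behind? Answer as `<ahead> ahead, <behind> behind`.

Reachable from a05fe66: {2a040b0, 5e6f410, a05fe66, a0b23ec}.
Reachable from 73ebfaf: {2db0857, 5e6f410, 73ebfaf}.
Only in a05fe66's history (ahead): {2a040b0, a05fe66, a0b23ec} — 3.
Only in 73ebfaf's history (behind): {2db0857, 73ebfaf} — 2.

3 ahead, 2 behind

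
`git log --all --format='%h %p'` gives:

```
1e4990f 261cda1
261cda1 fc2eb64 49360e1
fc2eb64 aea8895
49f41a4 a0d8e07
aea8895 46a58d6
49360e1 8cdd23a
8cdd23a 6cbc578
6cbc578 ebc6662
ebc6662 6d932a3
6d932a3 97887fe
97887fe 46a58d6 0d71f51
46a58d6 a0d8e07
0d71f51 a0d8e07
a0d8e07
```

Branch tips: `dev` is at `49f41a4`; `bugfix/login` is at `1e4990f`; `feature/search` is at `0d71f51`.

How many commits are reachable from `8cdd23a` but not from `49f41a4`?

7

Reachable from 8cdd23a: {0d71f51, 46a58d6, 6cbc578, 6d932a3, 8cdd23a, 97887fe, a0d8e07, ebc6662}.
Reachable from 49f41a4: {49f41a4, a0d8e07}.
In 8cdd23a's history but not 49f41a4's: {0d71f51, 46a58d6, 6cbc578, 6d932a3, 8cdd23a, 97887fe, ebc6662} — 7 commits.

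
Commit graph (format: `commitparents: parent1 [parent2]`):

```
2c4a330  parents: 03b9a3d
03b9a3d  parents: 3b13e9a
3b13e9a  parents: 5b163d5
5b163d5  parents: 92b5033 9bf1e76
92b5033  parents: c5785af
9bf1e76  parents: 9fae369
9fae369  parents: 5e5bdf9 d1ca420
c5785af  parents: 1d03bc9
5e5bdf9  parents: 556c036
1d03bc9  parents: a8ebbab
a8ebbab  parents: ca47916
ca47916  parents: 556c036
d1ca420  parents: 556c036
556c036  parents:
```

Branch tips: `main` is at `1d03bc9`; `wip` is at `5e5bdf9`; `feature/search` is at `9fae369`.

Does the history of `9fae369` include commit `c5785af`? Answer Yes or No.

No

Ancestors of 9fae369: {556c036, 5e5bdf9, 9fae369, d1ca420}.
c5785af is not in that set, so it is not an ancestor of 9fae369.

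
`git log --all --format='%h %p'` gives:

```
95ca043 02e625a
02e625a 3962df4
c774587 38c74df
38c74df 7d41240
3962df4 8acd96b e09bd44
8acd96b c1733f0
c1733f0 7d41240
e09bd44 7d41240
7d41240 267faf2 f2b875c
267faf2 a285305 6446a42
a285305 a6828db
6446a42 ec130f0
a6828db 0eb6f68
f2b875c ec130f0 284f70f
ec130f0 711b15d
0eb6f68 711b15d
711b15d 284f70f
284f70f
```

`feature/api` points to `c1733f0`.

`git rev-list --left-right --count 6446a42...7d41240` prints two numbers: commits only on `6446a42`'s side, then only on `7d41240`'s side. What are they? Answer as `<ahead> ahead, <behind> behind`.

Reachable from 6446a42: {284f70f, 6446a42, 711b15d, ec130f0}.
Reachable from 7d41240: {0eb6f68, 267faf2, 284f70f, 6446a42, 711b15d, 7d41240, a285305, a6828db, ec130f0, f2b875c}.
Only in 6446a42's history (ahead): {} — 0.
Only in 7d41240's history (behind): {0eb6f68, 267faf2, 7d41240, a285305, a6828db, f2b875c} — 6.

0 ahead, 6 behind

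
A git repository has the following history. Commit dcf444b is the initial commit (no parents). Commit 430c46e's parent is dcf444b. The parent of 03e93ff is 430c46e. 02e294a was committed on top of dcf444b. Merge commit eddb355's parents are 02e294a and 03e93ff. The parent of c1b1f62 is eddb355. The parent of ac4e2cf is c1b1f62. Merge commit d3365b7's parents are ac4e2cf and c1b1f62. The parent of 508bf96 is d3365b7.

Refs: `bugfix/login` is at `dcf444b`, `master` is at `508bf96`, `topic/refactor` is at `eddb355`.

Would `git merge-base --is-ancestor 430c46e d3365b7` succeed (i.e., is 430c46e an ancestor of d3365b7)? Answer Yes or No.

Yes

Ancestors of d3365b7 (commits reachable by following parents): {02e294a, 03e93ff, 430c46e, ac4e2cf, c1b1f62, d3365b7, dcf444b, eddb355}.
430c46e is in that set, so it is an ancestor of d3365b7.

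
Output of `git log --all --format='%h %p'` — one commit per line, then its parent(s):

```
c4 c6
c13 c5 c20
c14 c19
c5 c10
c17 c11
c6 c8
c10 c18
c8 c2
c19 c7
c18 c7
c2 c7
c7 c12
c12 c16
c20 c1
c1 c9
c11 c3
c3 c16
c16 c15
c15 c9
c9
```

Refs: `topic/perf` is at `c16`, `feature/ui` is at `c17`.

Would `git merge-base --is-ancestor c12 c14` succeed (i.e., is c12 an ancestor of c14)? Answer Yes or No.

Yes

Ancestors of c14 (commits reachable by following parents): {c12, c14, c15, c16, c19, c7, c9}.
c12 is in that set, so it is an ancestor of c14.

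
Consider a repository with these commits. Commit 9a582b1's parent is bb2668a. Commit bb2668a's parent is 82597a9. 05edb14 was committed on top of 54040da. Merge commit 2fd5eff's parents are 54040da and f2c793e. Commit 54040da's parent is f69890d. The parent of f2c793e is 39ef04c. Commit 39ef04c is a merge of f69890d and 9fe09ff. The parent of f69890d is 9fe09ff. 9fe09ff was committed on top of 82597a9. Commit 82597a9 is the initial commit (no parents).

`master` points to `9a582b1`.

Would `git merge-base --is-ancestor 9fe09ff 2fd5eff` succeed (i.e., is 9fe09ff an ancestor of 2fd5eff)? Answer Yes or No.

Yes

Ancestors of 2fd5eff (commits reachable by following parents): {2fd5eff, 39ef04c, 54040da, 82597a9, 9fe09ff, f2c793e, f69890d}.
9fe09ff is in that set, so it is an ancestor of 2fd5eff.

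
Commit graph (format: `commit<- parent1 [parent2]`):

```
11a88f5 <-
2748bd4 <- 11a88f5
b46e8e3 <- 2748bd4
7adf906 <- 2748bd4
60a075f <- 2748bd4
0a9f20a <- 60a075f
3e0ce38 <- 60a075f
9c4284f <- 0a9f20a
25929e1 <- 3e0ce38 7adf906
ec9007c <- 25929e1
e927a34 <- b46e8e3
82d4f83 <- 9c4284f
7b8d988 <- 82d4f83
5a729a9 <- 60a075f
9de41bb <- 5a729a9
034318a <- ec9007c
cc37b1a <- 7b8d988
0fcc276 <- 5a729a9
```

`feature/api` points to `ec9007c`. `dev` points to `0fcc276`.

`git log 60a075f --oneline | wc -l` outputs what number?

3

Walking parent pointers from 60a075f: reachable set = {11a88f5, 2748bd4, 60a075f}.
That is 3 commits.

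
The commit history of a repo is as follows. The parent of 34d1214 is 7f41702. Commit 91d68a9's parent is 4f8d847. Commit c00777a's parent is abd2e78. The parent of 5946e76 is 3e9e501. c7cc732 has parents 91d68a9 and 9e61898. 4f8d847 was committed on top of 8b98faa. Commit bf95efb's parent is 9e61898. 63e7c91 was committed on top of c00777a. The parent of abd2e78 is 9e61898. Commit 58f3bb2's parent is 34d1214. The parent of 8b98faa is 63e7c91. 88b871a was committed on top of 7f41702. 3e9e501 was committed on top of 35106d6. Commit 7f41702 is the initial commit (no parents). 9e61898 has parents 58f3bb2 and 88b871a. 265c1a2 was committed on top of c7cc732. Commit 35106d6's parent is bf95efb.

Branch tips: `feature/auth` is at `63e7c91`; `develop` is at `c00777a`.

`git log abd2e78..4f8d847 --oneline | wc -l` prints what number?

Reachable from 4f8d847: {34d1214, 4f8d847, 58f3bb2, 63e7c91, 7f41702, 88b871a, 8b98faa, 9e61898, abd2e78, c00777a}.
Reachable from abd2e78: {34d1214, 58f3bb2, 7f41702, 88b871a, 9e61898, abd2e78}.
In 4f8d847's history but not abd2e78's: {4f8d847, 63e7c91, 8b98faa, c00777a} — 4 commits.

4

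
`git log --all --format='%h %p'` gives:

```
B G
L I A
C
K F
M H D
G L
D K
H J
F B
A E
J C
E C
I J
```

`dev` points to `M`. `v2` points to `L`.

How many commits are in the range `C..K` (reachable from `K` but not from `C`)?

9

Reachable from K: {A, B, C, E, F, G, I, J, K, L}.
Reachable from C: {C}.
In K's history but not C's: {A, B, E, F, G, I, J, K, L} — 9 commits.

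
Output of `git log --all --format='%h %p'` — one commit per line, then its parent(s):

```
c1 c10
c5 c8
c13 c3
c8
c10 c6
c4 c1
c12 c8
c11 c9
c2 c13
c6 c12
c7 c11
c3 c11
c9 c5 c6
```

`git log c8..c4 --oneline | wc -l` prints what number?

5

Reachable from c4: {c1, c10, c12, c4, c6, c8}.
Reachable from c8: {c8}.
In c4's history but not c8's: {c1, c10, c12, c4, c6} — 5 commits.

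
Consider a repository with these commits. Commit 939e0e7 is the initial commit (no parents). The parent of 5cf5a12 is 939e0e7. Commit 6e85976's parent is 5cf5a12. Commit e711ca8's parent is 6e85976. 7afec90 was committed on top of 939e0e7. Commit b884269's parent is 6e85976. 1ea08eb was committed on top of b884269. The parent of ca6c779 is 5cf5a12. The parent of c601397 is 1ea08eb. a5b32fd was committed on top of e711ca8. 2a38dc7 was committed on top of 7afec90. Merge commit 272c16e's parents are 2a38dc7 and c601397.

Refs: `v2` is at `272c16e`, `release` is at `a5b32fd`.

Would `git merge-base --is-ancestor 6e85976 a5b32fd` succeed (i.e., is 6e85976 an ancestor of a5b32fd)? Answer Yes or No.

Ancestors of a5b32fd (commits reachable by following parents): {5cf5a12, 6e85976, 939e0e7, a5b32fd, e711ca8}.
6e85976 is in that set, so it is an ancestor of a5b32fd.

Yes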